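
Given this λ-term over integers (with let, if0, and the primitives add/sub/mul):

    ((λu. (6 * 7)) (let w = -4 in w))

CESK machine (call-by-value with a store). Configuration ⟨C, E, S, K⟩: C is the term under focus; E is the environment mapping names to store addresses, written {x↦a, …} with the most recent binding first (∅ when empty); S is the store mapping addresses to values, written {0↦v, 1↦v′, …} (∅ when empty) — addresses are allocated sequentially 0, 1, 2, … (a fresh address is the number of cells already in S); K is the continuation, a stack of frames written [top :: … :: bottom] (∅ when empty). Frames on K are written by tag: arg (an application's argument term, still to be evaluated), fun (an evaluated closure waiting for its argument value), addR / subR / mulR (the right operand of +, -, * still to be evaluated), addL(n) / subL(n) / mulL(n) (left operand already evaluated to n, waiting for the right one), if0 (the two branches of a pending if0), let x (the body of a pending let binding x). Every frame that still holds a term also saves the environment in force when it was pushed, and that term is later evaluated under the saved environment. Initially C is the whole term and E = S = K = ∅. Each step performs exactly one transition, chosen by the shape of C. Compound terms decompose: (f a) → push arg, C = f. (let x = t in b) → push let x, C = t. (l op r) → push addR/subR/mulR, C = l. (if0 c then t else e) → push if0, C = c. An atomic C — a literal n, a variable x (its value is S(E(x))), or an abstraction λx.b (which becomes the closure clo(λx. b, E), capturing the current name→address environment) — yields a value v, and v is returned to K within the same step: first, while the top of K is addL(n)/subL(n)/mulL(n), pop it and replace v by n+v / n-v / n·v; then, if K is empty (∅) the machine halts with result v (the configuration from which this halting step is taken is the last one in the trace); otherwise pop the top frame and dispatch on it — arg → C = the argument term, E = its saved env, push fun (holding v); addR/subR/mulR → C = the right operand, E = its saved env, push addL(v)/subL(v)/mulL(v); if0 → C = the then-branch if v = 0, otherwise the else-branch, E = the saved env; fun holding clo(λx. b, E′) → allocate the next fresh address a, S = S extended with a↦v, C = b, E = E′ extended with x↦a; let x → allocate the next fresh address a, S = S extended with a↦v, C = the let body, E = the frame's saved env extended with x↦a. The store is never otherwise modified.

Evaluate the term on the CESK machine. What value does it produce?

Answer: 42

Derivation:
step 0: <C=((λu. (6 * 7)) (let w = -4 in w)), E=∅, S=∅, K=∅>
step 1: <C=(λu. (6 * 7)), E=∅, S=∅, K=[arg]>
step 2: <C=(let w = -4 in w), E=∅, S=∅, K=[fun]>
step 3: <C=-4, E=∅, S=∅, K=[let w :: fun]>
step 4: <C=w, E={w↦0}, S={0↦-4}, K=[fun]>
step 5: <C=(6 * 7), E={u↦1}, S={0↦-4, 1↦-4}, K=∅>
step 6: <C=6, E={u↦1}, S={0↦-4, 1↦-4}, K=[mulR]>
step 7: <C=7, E={u↦1}, S={0↦-4, 1↦-4}, K=[mulL(6)]>
→ final value 42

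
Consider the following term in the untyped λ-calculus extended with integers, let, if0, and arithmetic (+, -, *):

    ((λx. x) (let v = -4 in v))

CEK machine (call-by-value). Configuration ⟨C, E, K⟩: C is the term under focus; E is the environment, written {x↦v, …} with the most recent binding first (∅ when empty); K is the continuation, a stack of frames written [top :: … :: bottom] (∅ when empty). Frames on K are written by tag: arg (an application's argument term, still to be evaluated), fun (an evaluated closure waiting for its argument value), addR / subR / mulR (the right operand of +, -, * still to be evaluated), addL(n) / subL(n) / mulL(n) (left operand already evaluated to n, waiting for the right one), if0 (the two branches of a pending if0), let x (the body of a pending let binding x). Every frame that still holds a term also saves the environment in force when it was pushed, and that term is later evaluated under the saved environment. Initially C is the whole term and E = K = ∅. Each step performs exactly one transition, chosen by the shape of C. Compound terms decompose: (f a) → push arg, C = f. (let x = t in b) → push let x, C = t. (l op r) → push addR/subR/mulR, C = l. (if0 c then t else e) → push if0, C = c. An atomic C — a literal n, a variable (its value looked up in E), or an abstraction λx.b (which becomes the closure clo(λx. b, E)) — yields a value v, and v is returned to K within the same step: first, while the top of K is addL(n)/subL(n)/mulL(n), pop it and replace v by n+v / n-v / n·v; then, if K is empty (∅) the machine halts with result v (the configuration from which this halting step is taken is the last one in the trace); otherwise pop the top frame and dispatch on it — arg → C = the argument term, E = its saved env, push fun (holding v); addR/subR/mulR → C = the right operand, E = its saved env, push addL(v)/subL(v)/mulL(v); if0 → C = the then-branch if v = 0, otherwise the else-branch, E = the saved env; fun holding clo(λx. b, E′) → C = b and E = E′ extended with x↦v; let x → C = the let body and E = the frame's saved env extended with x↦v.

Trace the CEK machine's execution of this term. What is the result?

Answer: -4

Execution trace:
t=0: [C=((λx. x) (let v = -4 in v)) | E=∅ | K=∅]
t=1: [C=(λx. x) | E=∅ | K=[arg]]
t=2: [C=(let v = -4 in v) | E=∅ | K=[fun]]
t=3: [C=-4 | E=∅ | K=[let v :: fun]]
t=4: [C=v | E={v↦-4} | K=[fun]]
t=5: [C=x | E={x↦-4} | K=∅]
→ final value -4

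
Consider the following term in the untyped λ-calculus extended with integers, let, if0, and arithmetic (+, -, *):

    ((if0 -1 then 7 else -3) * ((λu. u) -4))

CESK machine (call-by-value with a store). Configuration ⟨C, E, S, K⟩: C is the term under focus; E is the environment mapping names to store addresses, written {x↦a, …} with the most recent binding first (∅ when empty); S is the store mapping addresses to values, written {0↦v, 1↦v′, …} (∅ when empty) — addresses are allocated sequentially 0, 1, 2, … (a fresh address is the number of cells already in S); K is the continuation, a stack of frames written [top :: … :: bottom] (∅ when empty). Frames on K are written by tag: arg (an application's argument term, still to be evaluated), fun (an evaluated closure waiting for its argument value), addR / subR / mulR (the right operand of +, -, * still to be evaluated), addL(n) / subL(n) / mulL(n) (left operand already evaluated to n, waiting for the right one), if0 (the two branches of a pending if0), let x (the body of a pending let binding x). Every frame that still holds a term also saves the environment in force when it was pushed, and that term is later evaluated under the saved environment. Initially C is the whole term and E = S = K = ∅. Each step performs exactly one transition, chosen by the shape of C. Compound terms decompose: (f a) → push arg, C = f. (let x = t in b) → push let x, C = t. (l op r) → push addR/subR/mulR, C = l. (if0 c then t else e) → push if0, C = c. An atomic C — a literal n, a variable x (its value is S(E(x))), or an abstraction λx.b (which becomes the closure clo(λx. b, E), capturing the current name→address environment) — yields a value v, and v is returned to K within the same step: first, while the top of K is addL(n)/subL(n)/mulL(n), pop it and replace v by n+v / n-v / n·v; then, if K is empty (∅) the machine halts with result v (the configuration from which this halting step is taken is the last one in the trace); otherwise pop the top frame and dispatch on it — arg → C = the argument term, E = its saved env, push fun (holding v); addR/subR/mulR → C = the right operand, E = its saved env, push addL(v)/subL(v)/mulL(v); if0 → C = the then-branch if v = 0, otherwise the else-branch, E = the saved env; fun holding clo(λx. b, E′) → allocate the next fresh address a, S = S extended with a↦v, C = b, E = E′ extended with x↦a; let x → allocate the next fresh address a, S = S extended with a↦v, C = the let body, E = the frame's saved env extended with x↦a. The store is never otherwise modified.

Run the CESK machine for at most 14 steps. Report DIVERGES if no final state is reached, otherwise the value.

step 0: <C=((if0 -1 then 7 else -3) * ((λu. u) -4)), E=∅, S=∅, K=∅>
step 1: <C=(if0 -1 then 7 else -3), E=∅, S=∅, K=[mulR]>
step 2: <C=-1, E=∅, S=∅, K=[if0 :: mulR]>
step 3: <C=-3, E=∅, S=∅, K=[mulR]>
step 4: <C=((λu. u) -4), E=∅, S=∅, K=[mulL(-3)]>
step 5: <C=(λu. u), E=∅, S=∅, K=[arg :: mulL(-3)]>
step 6: <C=-4, E=∅, S=∅, K=[fun :: mulL(-3)]>
step 7: <C=u, E={u↦0}, S={0↦-4}, K=[mulL(-3)]>
→ final value 12

Answer: 12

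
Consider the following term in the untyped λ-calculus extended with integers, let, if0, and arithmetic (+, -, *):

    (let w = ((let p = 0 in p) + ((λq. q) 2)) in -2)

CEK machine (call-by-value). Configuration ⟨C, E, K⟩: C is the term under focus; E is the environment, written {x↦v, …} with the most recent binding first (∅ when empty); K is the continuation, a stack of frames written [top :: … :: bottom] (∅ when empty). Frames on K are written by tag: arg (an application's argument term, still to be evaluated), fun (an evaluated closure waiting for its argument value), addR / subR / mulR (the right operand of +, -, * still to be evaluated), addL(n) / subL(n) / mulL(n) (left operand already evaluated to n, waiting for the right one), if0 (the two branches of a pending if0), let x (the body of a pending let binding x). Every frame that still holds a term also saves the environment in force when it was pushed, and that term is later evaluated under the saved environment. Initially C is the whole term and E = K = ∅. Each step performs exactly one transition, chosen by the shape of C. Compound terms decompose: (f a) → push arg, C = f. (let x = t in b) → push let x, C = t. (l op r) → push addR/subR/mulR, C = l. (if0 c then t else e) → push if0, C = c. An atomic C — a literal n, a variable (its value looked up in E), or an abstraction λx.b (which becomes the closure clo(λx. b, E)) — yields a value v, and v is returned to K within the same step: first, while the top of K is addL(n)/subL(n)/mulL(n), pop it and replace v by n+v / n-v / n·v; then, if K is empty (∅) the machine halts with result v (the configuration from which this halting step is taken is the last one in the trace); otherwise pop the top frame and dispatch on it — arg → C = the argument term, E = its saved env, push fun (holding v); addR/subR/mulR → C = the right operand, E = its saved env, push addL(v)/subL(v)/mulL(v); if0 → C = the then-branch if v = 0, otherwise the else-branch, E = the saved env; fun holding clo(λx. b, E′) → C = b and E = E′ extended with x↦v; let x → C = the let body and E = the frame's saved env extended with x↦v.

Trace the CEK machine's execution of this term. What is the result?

Answer: -2

Execution trace:
step 0: <C=(let w = ((let p = 0 in p) + ((λq. q) 2)) in -2), E=∅, K=∅>
step 1: <C=((let p = 0 in p) + ((λq. q) 2)), E=∅, K=[let w]>
step 2: <C=(let p = 0 in p), E=∅, K=[addR :: let w]>
step 3: <C=0, E=∅, K=[let p :: addR :: let w]>
step 4: <C=p, E={p↦0}, K=[addR :: let w]>
step 5: <C=((λq. q) 2), E=∅, K=[addL(0) :: let w]>
step 6: <C=(λq. q), E=∅, K=[arg :: addL(0) :: let w]>
step 7: <C=2, E=∅, K=[fun :: addL(0) :: let w]>
step 8: <C=q, E={q↦2}, K=[addL(0) :: let w]>
step 9: <C=-2, E={w↦2}, K=∅>
→ final value -2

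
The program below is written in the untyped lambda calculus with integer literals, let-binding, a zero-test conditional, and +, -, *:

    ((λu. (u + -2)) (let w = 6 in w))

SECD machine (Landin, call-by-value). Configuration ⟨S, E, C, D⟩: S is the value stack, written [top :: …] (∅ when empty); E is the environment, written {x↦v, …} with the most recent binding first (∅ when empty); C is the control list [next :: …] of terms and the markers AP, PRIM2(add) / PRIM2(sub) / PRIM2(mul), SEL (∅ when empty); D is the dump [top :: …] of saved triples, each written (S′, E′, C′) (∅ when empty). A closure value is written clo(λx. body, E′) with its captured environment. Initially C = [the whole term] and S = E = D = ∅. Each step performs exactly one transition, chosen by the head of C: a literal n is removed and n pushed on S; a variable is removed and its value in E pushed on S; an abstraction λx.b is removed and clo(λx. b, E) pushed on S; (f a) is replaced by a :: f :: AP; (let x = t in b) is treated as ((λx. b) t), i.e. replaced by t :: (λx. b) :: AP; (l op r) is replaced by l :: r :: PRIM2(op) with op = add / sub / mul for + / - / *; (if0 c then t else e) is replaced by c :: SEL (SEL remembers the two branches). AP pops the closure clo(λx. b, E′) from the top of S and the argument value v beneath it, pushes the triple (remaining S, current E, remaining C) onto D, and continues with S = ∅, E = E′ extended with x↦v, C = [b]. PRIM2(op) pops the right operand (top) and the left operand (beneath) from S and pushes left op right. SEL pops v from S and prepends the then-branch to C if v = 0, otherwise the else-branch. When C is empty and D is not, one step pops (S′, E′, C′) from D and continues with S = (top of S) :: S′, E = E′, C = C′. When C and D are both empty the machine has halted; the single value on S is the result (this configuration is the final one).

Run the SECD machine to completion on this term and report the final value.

0. [S=∅ | E=∅ | C=[((λu. (u + -2)) (let w = 6 in w))] | D=∅]
1. [S=∅ | E=∅ | C=[(let w = 6 in w) :: (λu. (u + -2)) :: AP] | D=∅]
2. [S=∅ | E=∅ | C=[6 :: (λw. w) :: AP :: (λu. (u + -2)) :: AP] | D=∅]
3. [S=[6] | E=∅ | C=[(λw. w) :: AP :: (λu. (u + -2)) :: AP] | D=∅]
4. [S=[clo(λw. w, ∅) :: 6] | E=∅ | C=[AP :: (λu. (u + -2)) :: AP] | D=∅]
5. [S=∅ | E={w↦6} | C=[w] | D=[(∅, ∅, [(λu. (u + -2)) :: AP])]]
6. [S=[6] | E={w↦6} | C=∅ | D=[(∅, ∅, [(λu. (u + -2)) :: AP])]]
7. [S=[6] | E=∅ | C=[(λu. (u + -2)) :: AP] | D=∅]
8. [S=[clo(λu. (u + -2), ∅) :: 6] | E=∅ | C=[AP] | D=∅]
9. [S=∅ | E={u↦6} | C=[(u + -2)] | D=[(∅, ∅, ∅)]]
10. [S=∅ | E={u↦6} | C=[u :: -2 :: PRIM2(add)] | D=[(∅, ∅, ∅)]]
11. [S=[6] | E={u↦6} | C=[-2 :: PRIM2(add)] | D=[(∅, ∅, ∅)]]
12. [S=[-2 :: 6] | E={u↦6} | C=[PRIM2(add)] | D=[(∅, ∅, ∅)]]
13. [S=[4] | E={u↦6} | C=∅ | D=[(∅, ∅, ∅)]]
14. [S=[4] | E=∅ | C=∅ | D=∅]
→ final value 4

Answer: 4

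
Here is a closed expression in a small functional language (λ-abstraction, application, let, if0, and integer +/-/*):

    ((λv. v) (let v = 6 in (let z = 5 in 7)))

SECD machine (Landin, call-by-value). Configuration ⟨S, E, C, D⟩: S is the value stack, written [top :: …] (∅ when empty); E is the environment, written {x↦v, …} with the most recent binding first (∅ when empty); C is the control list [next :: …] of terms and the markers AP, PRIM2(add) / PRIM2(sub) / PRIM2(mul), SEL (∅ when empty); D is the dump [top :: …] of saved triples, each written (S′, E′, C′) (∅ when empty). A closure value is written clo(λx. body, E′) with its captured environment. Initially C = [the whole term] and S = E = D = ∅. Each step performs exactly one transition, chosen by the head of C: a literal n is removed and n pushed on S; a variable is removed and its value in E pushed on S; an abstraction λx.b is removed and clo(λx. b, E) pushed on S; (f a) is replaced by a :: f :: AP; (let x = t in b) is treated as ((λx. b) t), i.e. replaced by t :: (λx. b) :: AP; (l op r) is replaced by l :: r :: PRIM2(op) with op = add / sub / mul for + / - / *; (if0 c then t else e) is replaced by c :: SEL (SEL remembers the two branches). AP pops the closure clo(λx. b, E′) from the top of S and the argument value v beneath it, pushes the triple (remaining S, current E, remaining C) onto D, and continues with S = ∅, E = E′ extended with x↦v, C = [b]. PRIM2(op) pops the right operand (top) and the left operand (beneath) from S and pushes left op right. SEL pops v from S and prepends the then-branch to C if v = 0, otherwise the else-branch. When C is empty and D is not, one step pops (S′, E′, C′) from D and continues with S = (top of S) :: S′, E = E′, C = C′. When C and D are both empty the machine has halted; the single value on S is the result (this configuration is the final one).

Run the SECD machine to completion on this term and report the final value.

0. <S=∅, E=∅, C=[((λv. v) (let v = 6 in (let z = 5 in 7)))], D=∅>
1. <S=∅, E=∅, C=[(let v = 6 in (let z = 5 in 7)) :: (λv. v) :: AP], D=∅>
2. <S=∅, E=∅, C=[6 :: (λv. (let z = 5 in 7)) :: AP :: (λv. v) :: AP], D=∅>
3. <S=[6], E=∅, C=[(λv. (let z = 5 in 7)) :: AP :: (λv. v) :: AP], D=∅>
4. <S=[clo(λv. (let z = 5 in 7), ∅) :: 6], E=∅, C=[AP :: (λv. v) :: AP], D=∅>
5. <S=∅, E={v↦6}, C=[(let z = 5 in 7)], D=[(∅, ∅, [(λv. v) :: AP])]>
6. <S=∅, E={v↦6}, C=[5 :: (λz. 7) :: AP], D=[(∅, ∅, [(λv. v) :: AP])]>
7. <S=[5], E={v↦6}, C=[(λz. 7) :: AP], D=[(∅, ∅, [(λv. v) :: AP])]>
8. <S=[clo(λz. 7, {v↦6}) :: 5], E={v↦6}, C=[AP], D=[(∅, ∅, [(λv. v) :: AP])]>
9. <S=∅, E={z↦5, v↦6}, C=[7], D=[(∅, {v↦6}, ∅) :: (∅, ∅, [(λv. v) :: AP])]>
10. <S=[7], E={z↦5, v↦6}, C=∅, D=[(∅, {v↦6}, ∅) :: (∅, ∅, [(λv. v) :: AP])]>
11. <S=[7], E={v↦6}, C=∅, D=[(∅, ∅, [(λv. v) :: AP])]>
12. <S=[7], E=∅, C=[(λv. v) :: AP], D=∅>
13. <S=[clo(λv. v, ∅) :: 7], E=∅, C=[AP], D=∅>
14. <S=∅, E={v↦7}, C=[v], D=[(∅, ∅, ∅)]>
15. <S=[7], E={v↦7}, C=∅, D=[(∅, ∅, ∅)]>
16. <S=[7], E=∅, C=∅, D=∅>
→ final value 7

Answer: 7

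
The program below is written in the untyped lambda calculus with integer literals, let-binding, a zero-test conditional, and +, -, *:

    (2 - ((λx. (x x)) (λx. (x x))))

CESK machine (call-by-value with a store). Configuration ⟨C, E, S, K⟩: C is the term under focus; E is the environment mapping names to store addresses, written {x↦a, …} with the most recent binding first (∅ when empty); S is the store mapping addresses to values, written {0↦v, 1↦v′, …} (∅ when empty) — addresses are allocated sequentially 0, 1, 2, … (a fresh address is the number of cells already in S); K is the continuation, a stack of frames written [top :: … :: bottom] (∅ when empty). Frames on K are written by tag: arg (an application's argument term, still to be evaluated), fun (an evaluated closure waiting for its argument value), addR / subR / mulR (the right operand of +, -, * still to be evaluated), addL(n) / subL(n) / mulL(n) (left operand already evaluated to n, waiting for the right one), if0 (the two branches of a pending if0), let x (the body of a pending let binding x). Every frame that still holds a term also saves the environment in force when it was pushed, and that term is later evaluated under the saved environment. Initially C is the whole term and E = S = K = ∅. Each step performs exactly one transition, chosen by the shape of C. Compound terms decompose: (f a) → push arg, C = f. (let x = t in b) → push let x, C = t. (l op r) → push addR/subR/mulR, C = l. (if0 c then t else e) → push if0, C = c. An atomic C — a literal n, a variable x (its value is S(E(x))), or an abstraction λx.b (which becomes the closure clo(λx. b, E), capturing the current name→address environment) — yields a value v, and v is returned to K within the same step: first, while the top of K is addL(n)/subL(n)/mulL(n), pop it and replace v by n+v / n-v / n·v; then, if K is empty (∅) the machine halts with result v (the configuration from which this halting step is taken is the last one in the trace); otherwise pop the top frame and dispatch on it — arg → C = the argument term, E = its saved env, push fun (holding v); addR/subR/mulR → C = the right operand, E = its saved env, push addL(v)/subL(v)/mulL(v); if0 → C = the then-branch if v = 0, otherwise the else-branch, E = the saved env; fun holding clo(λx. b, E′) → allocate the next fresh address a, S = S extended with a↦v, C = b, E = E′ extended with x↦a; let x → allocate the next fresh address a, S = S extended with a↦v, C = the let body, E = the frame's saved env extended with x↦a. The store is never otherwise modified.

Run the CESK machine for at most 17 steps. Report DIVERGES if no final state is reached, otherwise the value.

0. <C=(2 - ((λx. (x x)) (λx. (x x)))), E=∅, S=∅, K=∅>
1. <C=2, E=∅, S=∅, K=[subR]>
2. <C=((λx. (x x)) (λx. (x x))), E=∅, S=∅, K=[subL(2)]>
3. <C=(λx. (x x)), E=∅, S=∅, K=[arg :: subL(2)]>
4. <C=(λx. (x x)), E=∅, S=∅, K=[fun :: subL(2)]>
5. <C=(x x), E={x↦0}, S={0↦clo(λx. (x x), ∅)}, K=[subL(2)]>
6. <C=x, E={x↦0}, S={0↦clo(λx. (x x), ∅)}, K=[arg :: subL(2)]>
7. <C=x, E={x↦0}, S={0↦clo(λx. (x x), ∅)}, K=[fun :: subL(2)]>
8. <C=(x x), E={x↦1}, S={0↦clo(λx. (x x), ∅), 1↦clo(λx. (x x), ∅)}, K=[subL(2)]>
9. <C=x, E={x↦1}, S={0↦clo(λx. (x x), ∅), 1↦clo(λx. (x x), ∅)}, K=[arg :: subL(2)]>
10. <C=x, E={x↦1}, S={0↦clo(λx. (x x), ∅), 1↦clo(λx. (x x), ∅)}, K=[fun :: subL(2)]>
11. <C=(x x), E={x↦2}, S={0↦clo(λx. (x x), ∅), 1↦clo(λx. (x x), ∅), 2↦clo(λx. (x x), ∅)}, K=[subL(2)]>
12. <C=x, E={x↦2}, S={0↦clo(λx. (x x), ∅), 1↦clo(λx. (x x), ∅), 2↦clo(λx. (x x), ∅)}, K=[arg :: subL(2)]>
13. <C=x, E={x↦2}, S={0↦clo(λx. (x x), ∅), 1↦clo(λx. (x x), ∅), 2↦clo(λx. (x x), ∅)}, K=[fun :: subL(2)]>
14. <C=(x x), E={x↦3}, S={0↦clo(λx. (x x), ∅), 1↦clo(λx. (x x), ∅), 2↦clo(λx. (x x), ∅), 3↦clo(λx. (x x), ∅)}, K=[subL(2)]>
15. <C=x, E={x↦3}, S={0↦clo(λx. (x x), ∅), 1↦clo(λx. (x x), ∅), 2↦clo(λx. (x x), ∅), 3↦clo(λx. (x x), ∅)}, K=[arg :: subL(2)]>
16. <C=x, E={x↦3}, S={0↦clo(λx. (x x), ∅), 1↦clo(λx. (x x), ∅), 2↦clo(λx. (x x), ∅), 3↦clo(λx. (x x), ∅)}, K=[fun :: subL(2)]>
17. <C=(x x), E={x↦4}, S={0↦clo(λx. (x x), ∅), 1↦clo(λx. (x x), ∅), 2↦clo(λx. (x x), ∅), 3↦clo(λx. (x x), ∅), 4↦clo(λx. (x x), ∅)}, K=[subL(2)]>
→ 17 transitions taken and the configuration is still not final: no result within 17 steps

Answer: DIVERGES (no final state within 17 steps)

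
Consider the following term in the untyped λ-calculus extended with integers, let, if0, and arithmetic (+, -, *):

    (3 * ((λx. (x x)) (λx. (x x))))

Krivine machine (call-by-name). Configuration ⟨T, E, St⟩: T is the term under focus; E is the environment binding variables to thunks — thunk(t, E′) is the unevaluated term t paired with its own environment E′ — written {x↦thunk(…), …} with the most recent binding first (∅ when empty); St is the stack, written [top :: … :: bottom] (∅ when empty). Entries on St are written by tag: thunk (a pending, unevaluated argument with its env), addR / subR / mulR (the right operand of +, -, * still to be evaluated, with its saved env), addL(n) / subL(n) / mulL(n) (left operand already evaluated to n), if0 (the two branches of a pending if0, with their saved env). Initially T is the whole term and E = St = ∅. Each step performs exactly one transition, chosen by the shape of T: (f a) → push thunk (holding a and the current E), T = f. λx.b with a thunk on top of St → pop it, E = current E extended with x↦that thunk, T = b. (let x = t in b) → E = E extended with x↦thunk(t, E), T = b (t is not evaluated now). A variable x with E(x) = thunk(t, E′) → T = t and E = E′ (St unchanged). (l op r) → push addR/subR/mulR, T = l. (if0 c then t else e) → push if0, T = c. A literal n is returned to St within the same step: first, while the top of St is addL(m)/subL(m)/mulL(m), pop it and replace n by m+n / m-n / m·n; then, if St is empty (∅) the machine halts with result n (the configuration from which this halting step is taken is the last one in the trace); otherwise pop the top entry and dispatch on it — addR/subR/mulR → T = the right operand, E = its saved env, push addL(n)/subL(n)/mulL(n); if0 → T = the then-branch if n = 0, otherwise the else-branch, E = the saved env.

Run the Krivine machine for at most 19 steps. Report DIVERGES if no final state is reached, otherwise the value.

Answer: DIVERGES (no final state within 19 steps)

Derivation:
0. ⟨T=(3 * ((λx. (x x)) (λx. (x x)))); E=∅; St=∅⟩
1. ⟨T=3; E=∅; St=[mulR]⟩
2. ⟨T=((λx. (x x)) (λx. (x x))); E=∅; St=[mulL(3)]⟩
3. ⟨T=(λx. (x x)); E=∅; St=[thunk :: mulL(3)]⟩
4. ⟨T=(x x); E={x↦thunk((λx. (x x)), ∅)}; St=[mulL(3)]⟩
5. ⟨T=x; E={x↦thunk((λx. (x x)), ∅)}; St=[thunk :: mulL(3)]⟩
6. ⟨T=(λx. (x x)); E=∅; St=[thunk :: mulL(3)]⟩
7. ⟨T=(x x); E={x↦thunk(x, {x↦thunk((λx. (x x)), ∅)})}; St=[mulL(3)]⟩
8. ⟨T=x; E={x↦thunk(x, {x↦thunk((λx. (x x)), ∅)})}; St=[thunk :: mulL(3)]⟩
9. ⟨T=x; E={x↦thunk((λx. (x x)), ∅)}; St=[thunk :: mulL(3)]⟩
10. ⟨T=(λx. (x x)); E=∅; St=[thunk :: mulL(3)]⟩
11. ⟨T=(x x); E={x↦thunk(x, {x↦thunk(x, {x↦thunk((λx. (x x)), ∅)})})}; St=[mulL(3)]⟩
12. ⟨T=x; E={x↦thunk(x, {x↦thunk(x, {x↦thunk((λx. (x x)), ∅)})})}; St=[thunk :: mulL(3)]⟩
13. ⟨T=x; E={x↦thunk(x, {x↦thunk((λx. (x x)), ∅)})}; St=[thunk :: mulL(3)]⟩
14. ⟨T=x; E={x↦thunk((λx. (x x)), ∅)}; St=[thunk :: mulL(3)]⟩
15. ⟨T=(λx. (x x)); E=∅; St=[thunk :: mulL(3)]⟩
16. ⟨T=(x x); E={x↦thunk(x, {x↦thunk(x, {x↦thunk(x, {x↦thunk((λx. (x x)), ∅)})})})}; St=[mulL(3)]⟩
17. ⟨T=x; E={x↦thunk(x, {x↦thunk(x, {x↦thunk(x, {x↦thunk((λx. (x x)), ∅)})})})}; St=[thunk :: mulL(3)]⟩
18. ⟨T=x; E={x↦thunk(x, {x↦thunk(x, {x↦thunk((λx. (x x)), ∅)})})}; St=[thunk :: mulL(3)]⟩
19. ⟨T=x; E={x↦thunk(x, {x↦thunk((λx. (x x)), ∅)})}; St=[thunk :: mulL(3)]⟩
→ 19 transitions taken and the configuration is still not final: no result within 19 steps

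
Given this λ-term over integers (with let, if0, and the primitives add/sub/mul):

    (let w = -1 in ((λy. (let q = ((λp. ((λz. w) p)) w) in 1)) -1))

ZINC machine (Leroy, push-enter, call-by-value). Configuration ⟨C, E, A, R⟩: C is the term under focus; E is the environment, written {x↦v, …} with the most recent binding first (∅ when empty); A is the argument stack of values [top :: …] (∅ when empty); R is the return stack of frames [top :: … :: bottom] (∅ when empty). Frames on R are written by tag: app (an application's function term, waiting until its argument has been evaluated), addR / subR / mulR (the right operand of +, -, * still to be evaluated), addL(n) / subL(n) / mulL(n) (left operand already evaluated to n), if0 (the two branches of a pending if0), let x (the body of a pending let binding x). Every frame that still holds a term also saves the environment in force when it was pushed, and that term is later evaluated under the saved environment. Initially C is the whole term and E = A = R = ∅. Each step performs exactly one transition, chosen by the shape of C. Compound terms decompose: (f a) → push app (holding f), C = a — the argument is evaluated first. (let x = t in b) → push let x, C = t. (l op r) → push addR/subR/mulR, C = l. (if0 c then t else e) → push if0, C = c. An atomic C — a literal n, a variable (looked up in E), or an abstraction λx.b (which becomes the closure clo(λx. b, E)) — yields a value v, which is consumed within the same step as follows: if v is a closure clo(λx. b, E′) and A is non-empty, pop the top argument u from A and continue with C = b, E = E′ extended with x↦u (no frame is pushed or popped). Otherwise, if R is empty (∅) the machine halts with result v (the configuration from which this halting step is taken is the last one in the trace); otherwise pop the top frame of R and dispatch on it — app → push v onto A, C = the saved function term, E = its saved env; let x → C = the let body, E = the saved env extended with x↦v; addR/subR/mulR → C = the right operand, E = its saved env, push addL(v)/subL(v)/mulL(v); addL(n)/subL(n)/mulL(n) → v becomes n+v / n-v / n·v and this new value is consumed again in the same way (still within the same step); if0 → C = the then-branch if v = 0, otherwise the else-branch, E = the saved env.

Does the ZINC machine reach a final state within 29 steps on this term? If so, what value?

step 0: [C=(let w = -1 in ((λy. (let q = ((λp. ((λz. w) p)) w) in 1)) -1)) | E=∅ | A=∅ | R=∅]
step 1: [C=-1 | E=∅ | A=∅ | R=[let w]]
step 2: [C=((λy. (let q = ((λp. ((λz. w) p)) w) in 1)) -1) | E={w↦-1} | A=∅ | R=∅]
step 3: [C=-1 | E={w↦-1} | A=∅ | R=[app]]
step 4: [C=(λy. (let q = ((λp. ((λz. w) p)) w) in 1)) | E={w↦-1} | A=[-1] | R=∅]
step 5: [C=(let q = ((λp. ((λz. w) p)) w) in 1) | E={y↦-1, w↦-1} | A=∅ | R=∅]
step 6: [C=((λp. ((λz. w) p)) w) | E={y↦-1, w↦-1} | A=∅ | R=[let q]]
step 7: [C=w | E={y↦-1, w↦-1} | A=∅ | R=[app :: let q]]
step 8: [C=(λp. ((λz. w) p)) | E={y↦-1, w↦-1} | A=[-1] | R=[let q]]
step 9: [C=((λz. w) p) | E={p↦-1, y↦-1, w↦-1} | A=∅ | R=[let q]]
step 10: [C=p | E={p↦-1, y↦-1, w↦-1} | A=∅ | R=[app :: let q]]
step 11: [C=(λz. w) | E={p↦-1, y↦-1, w↦-1} | A=[-1] | R=[let q]]
step 12: [C=w | E={z↦-1, p↦-1, y↦-1, w↦-1} | A=∅ | R=[let q]]
step 13: [C=1 | E={q↦-1, y↦-1, w↦-1} | A=∅ | R=∅]
→ final value 1

Answer: 1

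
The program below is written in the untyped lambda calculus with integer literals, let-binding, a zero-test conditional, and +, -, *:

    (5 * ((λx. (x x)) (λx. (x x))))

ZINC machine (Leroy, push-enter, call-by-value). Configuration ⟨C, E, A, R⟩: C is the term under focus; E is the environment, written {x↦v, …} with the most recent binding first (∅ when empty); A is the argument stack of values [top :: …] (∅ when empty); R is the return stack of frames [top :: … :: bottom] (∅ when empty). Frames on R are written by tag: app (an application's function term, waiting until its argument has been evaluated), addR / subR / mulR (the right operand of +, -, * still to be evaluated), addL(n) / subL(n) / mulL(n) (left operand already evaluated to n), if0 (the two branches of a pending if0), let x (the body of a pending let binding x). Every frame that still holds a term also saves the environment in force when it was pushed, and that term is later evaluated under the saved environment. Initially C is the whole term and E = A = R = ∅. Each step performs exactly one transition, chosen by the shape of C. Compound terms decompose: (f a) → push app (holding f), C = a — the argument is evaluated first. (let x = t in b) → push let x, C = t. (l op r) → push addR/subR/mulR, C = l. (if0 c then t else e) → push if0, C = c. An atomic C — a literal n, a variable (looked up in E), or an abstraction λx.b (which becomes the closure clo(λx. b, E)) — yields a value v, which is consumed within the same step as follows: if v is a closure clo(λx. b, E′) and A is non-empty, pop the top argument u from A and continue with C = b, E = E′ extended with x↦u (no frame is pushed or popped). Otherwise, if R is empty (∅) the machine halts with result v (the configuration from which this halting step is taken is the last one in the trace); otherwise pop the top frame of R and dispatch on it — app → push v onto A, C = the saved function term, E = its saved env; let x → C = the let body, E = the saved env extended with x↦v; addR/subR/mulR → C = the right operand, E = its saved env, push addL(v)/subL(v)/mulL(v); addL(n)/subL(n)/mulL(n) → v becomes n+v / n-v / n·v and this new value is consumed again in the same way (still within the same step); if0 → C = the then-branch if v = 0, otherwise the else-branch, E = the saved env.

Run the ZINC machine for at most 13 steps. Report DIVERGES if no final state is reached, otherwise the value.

Answer: DIVERGES (no final state within 13 steps)

Machine steps:
step 0: ⟨C=(5 * ((λx. (x x)) (λx. (x x)))); E=∅; A=∅; R=∅⟩
step 1: ⟨C=5; E=∅; A=∅; R=[mulR]⟩
step 2: ⟨C=((λx. (x x)) (λx. (x x))); E=∅; A=∅; R=[mulL(5)]⟩
step 3: ⟨C=(λx. (x x)); E=∅; A=∅; R=[app :: mulL(5)]⟩
step 4: ⟨C=(λx. (x x)); E=∅; A=[clo(λx. (x x), ∅)]; R=[mulL(5)]⟩
step 5: ⟨C=(x x); E={x↦clo(λx. (x x), ∅)}; A=∅; R=[mulL(5)]⟩
step 6: ⟨C=x; E={x↦clo(λx. (x x), ∅)}; A=∅; R=[app :: mulL(5)]⟩
step 7: ⟨C=x; E={x↦clo(λx. (x x), ∅)}; A=[clo(λx. (x x), ∅)]; R=[mulL(5)]⟩
… configuration repeats with period 3 (steps 5–7 recur indefinitely) …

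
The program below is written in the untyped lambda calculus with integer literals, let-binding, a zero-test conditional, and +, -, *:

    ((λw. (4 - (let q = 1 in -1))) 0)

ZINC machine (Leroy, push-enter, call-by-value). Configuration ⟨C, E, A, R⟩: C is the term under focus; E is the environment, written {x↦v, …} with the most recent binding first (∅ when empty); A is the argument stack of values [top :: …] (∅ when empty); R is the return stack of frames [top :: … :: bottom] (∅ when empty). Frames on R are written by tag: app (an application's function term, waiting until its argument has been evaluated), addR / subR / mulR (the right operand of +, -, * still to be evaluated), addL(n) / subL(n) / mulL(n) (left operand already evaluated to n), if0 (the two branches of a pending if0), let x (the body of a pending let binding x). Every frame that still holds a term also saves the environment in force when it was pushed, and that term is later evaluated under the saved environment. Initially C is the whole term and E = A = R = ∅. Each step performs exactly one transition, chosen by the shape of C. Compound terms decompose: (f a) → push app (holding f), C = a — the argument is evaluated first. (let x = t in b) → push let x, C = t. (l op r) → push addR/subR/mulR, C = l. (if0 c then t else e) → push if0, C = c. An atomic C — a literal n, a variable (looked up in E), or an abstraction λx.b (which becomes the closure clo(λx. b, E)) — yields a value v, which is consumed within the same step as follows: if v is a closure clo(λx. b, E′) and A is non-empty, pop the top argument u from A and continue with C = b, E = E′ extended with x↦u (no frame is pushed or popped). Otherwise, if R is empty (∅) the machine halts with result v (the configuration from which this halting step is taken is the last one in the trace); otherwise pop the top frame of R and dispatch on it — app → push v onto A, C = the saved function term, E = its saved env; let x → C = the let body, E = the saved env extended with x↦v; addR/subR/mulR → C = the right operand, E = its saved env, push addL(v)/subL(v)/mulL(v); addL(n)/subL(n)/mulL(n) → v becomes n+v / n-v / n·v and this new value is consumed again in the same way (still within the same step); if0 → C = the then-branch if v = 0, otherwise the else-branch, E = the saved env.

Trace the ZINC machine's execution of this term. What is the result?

step 0: <C=((λw. (4 - (let q = 1 in -1))) 0), E=∅, A=∅, R=∅>
step 1: <C=0, E=∅, A=∅, R=[app]>
step 2: <C=(λw. (4 - (let q = 1 in -1))), E=∅, A=[0], R=∅>
step 3: <C=(4 - (let q = 1 in -1)), E={w↦0}, A=∅, R=∅>
step 4: <C=4, E={w↦0}, A=∅, R=[subR]>
step 5: <C=(let q = 1 in -1), E={w↦0}, A=∅, R=[subL(4)]>
step 6: <C=1, E={w↦0}, A=∅, R=[let q :: subL(4)]>
step 7: <C=-1, E={q↦1, w↦0}, A=∅, R=[subL(4)]>
→ final value 5

Answer: 5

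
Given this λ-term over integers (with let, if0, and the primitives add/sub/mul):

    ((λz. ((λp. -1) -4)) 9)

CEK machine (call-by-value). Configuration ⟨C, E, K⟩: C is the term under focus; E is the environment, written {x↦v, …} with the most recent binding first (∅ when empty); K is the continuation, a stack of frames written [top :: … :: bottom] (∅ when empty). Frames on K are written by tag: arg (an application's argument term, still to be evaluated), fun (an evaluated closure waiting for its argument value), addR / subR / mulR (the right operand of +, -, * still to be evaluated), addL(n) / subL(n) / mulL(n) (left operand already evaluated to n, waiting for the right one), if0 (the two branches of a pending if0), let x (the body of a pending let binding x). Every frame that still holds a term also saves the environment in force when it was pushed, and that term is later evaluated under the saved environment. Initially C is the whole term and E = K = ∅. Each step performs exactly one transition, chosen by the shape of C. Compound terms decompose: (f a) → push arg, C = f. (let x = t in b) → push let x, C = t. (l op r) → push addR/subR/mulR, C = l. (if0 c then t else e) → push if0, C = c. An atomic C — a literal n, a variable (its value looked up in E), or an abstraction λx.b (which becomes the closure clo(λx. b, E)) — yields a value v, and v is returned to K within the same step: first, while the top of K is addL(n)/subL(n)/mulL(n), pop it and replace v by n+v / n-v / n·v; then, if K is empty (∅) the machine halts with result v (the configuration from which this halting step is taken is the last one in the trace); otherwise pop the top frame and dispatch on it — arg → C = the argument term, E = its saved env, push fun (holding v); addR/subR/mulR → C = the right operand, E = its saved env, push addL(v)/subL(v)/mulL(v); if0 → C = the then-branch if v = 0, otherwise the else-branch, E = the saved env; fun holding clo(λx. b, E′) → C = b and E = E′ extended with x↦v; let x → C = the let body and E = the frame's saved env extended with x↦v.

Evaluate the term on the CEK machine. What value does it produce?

Answer: -1

Execution trace:
0. <C=((λz. ((λp. -1) -4)) 9), E=∅, K=∅>
1. <C=(λz. ((λp. -1) -4)), E=∅, K=[arg]>
2. <C=9, E=∅, K=[fun]>
3. <C=((λp. -1) -4), E={z↦9}, K=∅>
4. <C=(λp. -1), E={z↦9}, K=[arg]>
5. <C=-4, E={z↦9}, K=[fun]>
6. <C=-1, E={p↦-4, z↦9}, K=∅>
→ final value -1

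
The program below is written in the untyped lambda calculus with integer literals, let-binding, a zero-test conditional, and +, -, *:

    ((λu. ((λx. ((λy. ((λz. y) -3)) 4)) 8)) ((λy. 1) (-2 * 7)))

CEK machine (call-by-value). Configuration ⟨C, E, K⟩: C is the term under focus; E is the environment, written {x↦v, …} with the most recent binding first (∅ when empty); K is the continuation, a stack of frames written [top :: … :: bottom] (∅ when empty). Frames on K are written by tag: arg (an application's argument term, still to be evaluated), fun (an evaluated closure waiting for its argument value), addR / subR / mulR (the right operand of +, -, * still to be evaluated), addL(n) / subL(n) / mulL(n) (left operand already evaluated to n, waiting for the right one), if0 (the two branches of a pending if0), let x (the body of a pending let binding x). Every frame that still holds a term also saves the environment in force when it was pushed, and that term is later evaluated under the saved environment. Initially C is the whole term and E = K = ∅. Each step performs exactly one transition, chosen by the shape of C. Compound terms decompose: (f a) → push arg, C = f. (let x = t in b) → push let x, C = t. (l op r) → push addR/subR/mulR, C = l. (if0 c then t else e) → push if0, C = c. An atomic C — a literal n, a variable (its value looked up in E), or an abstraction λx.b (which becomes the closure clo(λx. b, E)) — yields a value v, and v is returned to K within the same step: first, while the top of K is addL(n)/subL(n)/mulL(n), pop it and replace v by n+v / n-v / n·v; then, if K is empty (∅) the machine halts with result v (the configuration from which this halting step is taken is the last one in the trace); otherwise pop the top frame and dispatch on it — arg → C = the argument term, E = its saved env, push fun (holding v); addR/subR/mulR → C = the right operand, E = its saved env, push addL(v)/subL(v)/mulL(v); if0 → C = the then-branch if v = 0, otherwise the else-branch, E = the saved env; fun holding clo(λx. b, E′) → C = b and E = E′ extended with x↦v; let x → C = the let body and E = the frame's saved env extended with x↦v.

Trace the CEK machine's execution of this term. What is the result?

Answer: 4

Derivation:
[0] ⟨C=((λu. ((λx. ((λy. ((λz. y) -3)) 4)) 8)) ((λy. 1) (-2 * 7))); E=∅; K=∅⟩
[1] ⟨C=(λu. ((λx. ((λy. ((λz. y) -3)) 4)) 8)); E=∅; K=[arg]⟩
[2] ⟨C=((λy. 1) (-2 * 7)); E=∅; K=[fun]⟩
[3] ⟨C=(λy. 1); E=∅; K=[arg :: fun]⟩
[4] ⟨C=(-2 * 7); E=∅; K=[fun :: fun]⟩
[5] ⟨C=-2; E=∅; K=[mulR :: fun :: fun]⟩
[6] ⟨C=7; E=∅; K=[mulL(-2) :: fun :: fun]⟩
[7] ⟨C=1; E={y↦-14}; K=[fun]⟩
[8] ⟨C=((λx. ((λy. ((λz. y) -3)) 4)) 8); E={u↦1}; K=∅⟩
[9] ⟨C=(λx. ((λy. ((λz. y) -3)) 4)); E={u↦1}; K=[arg]⟩
[10] ⟨C=8; E={u↦1}; K=[fun]⟩
[11] ⟨C=((λy. ((λz. y) -3)) 4); E={x↦8, u↦1}; K=∅⟩
[12] ⟨C=(λy. ((λz. y) -3)); E={x↦8, u↦1}; K=[arg]⟩
[13] ⟨C=4; E={x↦8, u↦1}; K=[fun]⟩
[14] ⟨C=((λz. y) -3); E={y↦4, x↦8, u↦1}; K=∅⟩
[15] ⟨C=(λz. y); E={y↦4, x↦8, u↦1}; K=[arg]⟩
[16] ⟨C=-3; E={y↦4, x↦8, u↦1}; K=[fun]⟩
[17] ⟨C=y; E={z↦-3, y↦4, x↦8, u↦1}; K=∅⟩
→ final value 4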